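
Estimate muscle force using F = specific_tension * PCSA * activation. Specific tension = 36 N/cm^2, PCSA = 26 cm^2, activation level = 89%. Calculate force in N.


F = sigma * PCSA * activation
F = 36 * 26 * 0.89
F = 833 N


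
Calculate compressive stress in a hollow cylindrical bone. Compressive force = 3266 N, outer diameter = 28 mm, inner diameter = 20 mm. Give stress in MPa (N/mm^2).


A = pi*(r_o^2 - r_i^2)
r_o = 14 mm, r_i = 10 mm
A = 301.593 mm^2
sigma = F/A = 3266 / 301.593
sigma = 10.83 MPa


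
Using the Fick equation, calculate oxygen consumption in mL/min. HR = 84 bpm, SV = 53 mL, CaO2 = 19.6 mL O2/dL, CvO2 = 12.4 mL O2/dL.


CO = HR*SV = 84*53/1000 = 4.452 L/min
a-v O2 diff = 19.6 - 12.4 = 7.2 mL/dL
VO2 = CO * (CaO2-CvO2) * 10 dL/L
VO2 = 4.452 * 7.2 * 10
VO2 = 320.5 mL/min


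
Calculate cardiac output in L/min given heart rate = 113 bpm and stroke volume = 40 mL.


CO = HR * SV
CO = 113 * 40 / 1000
CO = 4.52 L/min


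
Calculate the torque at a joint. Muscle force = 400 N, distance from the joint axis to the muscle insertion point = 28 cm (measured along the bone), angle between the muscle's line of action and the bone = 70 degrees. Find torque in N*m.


Torque = F * d * sin(theta)   (moment arm = d*sin(theta))
d = 28 cm = 0.28 m
Torque = 400 * 0.28 * sin(70)
Torque = 105.2 N*m


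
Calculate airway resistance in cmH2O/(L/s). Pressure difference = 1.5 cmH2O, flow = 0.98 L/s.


R = dP / flow
R = 1.5 / 0.98
R = 1.531 cmH2O/(L/s)


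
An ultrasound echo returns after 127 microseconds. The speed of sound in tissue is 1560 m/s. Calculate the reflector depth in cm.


depth = c * t / 2
t = 127 us = 1.2700e-04 s
depth = 1560 * 1.2700e-04 / 2
depth = 0.09906 m = 9.906 cm


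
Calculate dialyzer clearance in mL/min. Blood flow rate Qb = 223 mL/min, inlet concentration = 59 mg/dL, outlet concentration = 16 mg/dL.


K = Qb * (Cb_in - Cb_out) / Cb_in
K = 223 * (59 - 16) / 59
K = 162.5 mL/min


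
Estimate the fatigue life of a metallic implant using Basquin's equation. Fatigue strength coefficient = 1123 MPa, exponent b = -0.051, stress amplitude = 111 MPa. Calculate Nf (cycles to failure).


sigma_a = sigma_f' * (2Nf)^b
2Nf = (sigma_a/sigma_f')^(1/b)
2Nf = (111/1123)^(1/-0.051)
2Nf = 5.0932575e+19
Nf = 2.5466e+19


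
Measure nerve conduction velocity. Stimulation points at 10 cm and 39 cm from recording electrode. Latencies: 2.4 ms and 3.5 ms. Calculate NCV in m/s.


Distance = (39 - 10) / 100 = 0.29 m
dt = (3.5 - 2.4) / 1000 = 0.0011 s
NCV = dist / dt = 263.6 m/s


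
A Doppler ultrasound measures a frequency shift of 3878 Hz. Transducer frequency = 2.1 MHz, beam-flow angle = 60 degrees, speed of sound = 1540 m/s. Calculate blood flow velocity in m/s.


v = fd * c / (2 * f0 * cos(theta))
v = 3878 * 1540 / (2 * 2.1000e+06 * cos(60))
v = 2.844 m/s


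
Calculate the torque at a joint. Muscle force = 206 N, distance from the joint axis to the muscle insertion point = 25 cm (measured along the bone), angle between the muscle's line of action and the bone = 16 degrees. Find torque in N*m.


Torque = F * d * sin(theta)   (moment arm = d*sin(theta))
d = 25 cm = 0.25 m
Torque = 206 * 0.25 * sin(16)
Torque = 14.2 N*m


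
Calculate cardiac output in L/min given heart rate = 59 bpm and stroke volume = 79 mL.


CO = HR * SV
CO = 59 * 79 / 1000
CO = 4.661 L/min


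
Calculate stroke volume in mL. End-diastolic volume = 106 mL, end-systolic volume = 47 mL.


SV = EDV - ESV
SV = 106 - 47
SV = 59 mL


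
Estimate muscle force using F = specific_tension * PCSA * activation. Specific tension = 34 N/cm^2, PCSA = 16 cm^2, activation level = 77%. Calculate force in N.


F = sigma * PCSA * activation
F = 34 * 16 * 0.77
F = 418.9 N


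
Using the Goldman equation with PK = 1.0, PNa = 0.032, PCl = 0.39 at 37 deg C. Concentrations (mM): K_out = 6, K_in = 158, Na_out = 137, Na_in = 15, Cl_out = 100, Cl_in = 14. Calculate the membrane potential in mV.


Vm = (RT/F)*ln((PK*Ko + PNa*Nao + PCl*Cli)/(PK*Ki + PNa*Nai + PCl*Clo))
Numer = 15.844, Denom = 197.48
Vm = -67.42 mV


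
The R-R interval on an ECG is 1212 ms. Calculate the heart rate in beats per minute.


HR = 60 / RR_interval(s)
RR = 1212 ms = 1.212 s
HR = 60 / 1.212 = 49.5 bpm


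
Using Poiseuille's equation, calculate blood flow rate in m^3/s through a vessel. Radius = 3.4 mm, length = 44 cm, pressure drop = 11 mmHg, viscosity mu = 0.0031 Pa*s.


Q = pi*r^4*dP / (8*mu*L)
r = 0.0034 m, L = 0.44 m
dP = 11 mmHg = 1466.542 Pa
Q = 5.6423e-05 m^3/s


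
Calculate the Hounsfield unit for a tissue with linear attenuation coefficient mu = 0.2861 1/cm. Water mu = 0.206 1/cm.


HU = ((mu_tissue - mu_water) / mu_water) * 1000
HU = ((0.2861 - 0.206) / 0.206) * 1000
HU = 388.8


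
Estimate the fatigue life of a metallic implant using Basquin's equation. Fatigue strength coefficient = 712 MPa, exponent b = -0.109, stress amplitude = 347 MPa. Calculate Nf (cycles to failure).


sigma_a = sigma_f' * (2Nf)^b
2Nf = (sigma_a/sigma_f')^(1/b)
2Nf = (347/712)^(1/-0.109)
2Nf = 730.74563
Nf = 365.4


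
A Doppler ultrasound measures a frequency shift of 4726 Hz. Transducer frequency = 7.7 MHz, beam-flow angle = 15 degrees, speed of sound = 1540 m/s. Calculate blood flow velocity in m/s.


v = fd * c / (2 * f0 * cos(theta))
v = 4726 * 1540 / (2 * 7.7000e+06 * cos(15))
v = 0.4893 m/s


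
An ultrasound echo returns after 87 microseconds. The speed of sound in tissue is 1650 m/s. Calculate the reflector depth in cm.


depth = c * t / 2
t = 87 us = 8.7000e-05 s
depth = 1650 * 8.7000e-05 / 2
depth = 0.071775 m = 7.1775 cm


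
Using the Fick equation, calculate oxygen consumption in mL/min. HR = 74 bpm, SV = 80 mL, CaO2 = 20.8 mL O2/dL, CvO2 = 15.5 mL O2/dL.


CO = HR*SV = 74*80/1000 = 5.92 L/min
a-v O2 diff = 20.8 - 15.5 = 5.3 mL/dL
VO2 = CO * (CaO2-CvO2) * 10 dL/L
VO2 = 5.92 * 5.3 * 10
VO2 = 313.8 mL/min


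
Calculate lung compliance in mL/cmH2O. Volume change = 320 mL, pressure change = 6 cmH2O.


C = dV / dP
C = 320 / 6
C = 53.33 mL/cmH2O


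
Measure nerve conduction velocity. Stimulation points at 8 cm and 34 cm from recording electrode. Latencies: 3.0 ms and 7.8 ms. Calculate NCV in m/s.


Distance = (34 - 8) / 100 = 0.26 m
dt = (7.8 - 3.0) / 1000 = 0.0048 s
NCV = dist / dt = 54.17 m/s


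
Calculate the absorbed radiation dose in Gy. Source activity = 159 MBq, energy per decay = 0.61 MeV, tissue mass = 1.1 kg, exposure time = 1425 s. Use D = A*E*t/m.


A = 159 MBq = 1.5900e+08 Bq
E = 0.61 MeV = 9.7722e-14 J
D = A*E*t/m = 1.5900e+08*9.7722e-14*1425/1.1
D = 0.02013 Gy


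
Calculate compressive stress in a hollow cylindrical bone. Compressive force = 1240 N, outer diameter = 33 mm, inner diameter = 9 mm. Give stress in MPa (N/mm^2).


A = pi*(r_o^2 - r_i^2)
r_o = 16.5 mm, r_i = 4.5 mm
A = 791.681 mm^2
sigma = F/A = 1240 / 791.681
sigma = 1.566 MPa


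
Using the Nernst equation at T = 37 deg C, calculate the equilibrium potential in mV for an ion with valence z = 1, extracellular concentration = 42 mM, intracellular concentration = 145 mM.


E = (RT/(zF)) * ln(C_out/C_in)
T = 37 + 273.15 = 310.15 K
E = (8.314 * 310.15 / (1 * 96485)) * ln(42/145)
E = -33.11 mV


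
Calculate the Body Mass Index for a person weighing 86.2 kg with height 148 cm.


BMI = weight / height^2
height = 148 cm = 1.48 m
BMI = 86.2 / 1.48^2
BMI = 39.35 kg/m^2


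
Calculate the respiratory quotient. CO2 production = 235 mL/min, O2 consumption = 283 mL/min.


RQ = VCO2 / VO2
RQ = 235 / 283
RQ = 0.8304


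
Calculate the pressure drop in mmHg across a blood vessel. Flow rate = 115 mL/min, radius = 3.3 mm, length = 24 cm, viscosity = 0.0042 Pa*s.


dP = 8*mu*L*Q / (pi*r^4)
Q = 115 mL/min = 1.91667e-06 m^3/s
dP = 41.4851 Pa = 41.4851 / 133.322 mmHg = 0.3112 mmHg


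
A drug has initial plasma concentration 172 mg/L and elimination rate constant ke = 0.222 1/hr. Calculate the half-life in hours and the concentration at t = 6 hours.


t_half = ln(2) / ke = 0.693147 / 0.222 = 3.122 hr
C(t) = C0 * exp(-ke*t) = 172 * exp(-0.222*6)
C(6) = 45.4 mg/L


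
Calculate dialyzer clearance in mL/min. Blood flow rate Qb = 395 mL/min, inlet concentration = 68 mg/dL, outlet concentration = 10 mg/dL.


K = Qb * (Cb_in - Cb_out) / Cb_in
K = 395 * (68 - 10) / 68
K = 336.9 mL/min


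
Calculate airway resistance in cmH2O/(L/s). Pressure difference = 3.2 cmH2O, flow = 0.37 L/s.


R = dP / flow
R = 3.2 / 0.37
R = 8.649 cmH2O/(L/s)


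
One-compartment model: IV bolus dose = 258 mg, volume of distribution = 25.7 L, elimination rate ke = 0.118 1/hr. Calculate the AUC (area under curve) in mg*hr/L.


C0 = Dose/Vd = 258/25.7 = 10.0389 mg/L
AUC = C0/ke = 10.0389/0.118
AUC = 85.08 mg*hr/L


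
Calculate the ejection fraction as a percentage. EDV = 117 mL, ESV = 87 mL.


SV = EDV - ESV = 117 - 87 = 30 mL
EF = SV/EDV * 100 = 30/117 * 100
EF = 25.64%


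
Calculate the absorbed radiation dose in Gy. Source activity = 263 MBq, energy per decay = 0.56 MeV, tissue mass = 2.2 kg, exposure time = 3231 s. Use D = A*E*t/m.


A = 263 MBq = 2.6300e+08 Bq
E = 0.56 MeV = 8.9712e-14 J
D = A*E*t/m = 2.6300e+08*8.9712e-14*3231/2.2
D = 0.03465 Gy


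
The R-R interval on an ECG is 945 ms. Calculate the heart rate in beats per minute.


HR = 60 / RR_interval(s)
RR = 945 ms = 0.945 s
HR = 60 / 0.945 = 63.49 bpm


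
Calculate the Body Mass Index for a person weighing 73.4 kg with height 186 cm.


BMI = weight / height^2
height = 186 cm = 1.86 m
BMI = 73.4 / 1.86^2
BMI = 21.22 kg/m^2


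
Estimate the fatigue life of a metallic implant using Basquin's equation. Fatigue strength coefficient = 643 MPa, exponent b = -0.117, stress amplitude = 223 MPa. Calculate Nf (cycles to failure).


sigma_a = sigma_f' * (2Nf)^b
2Nf = (sigma_a/sigma_f')^(1/b)
2Nf = (223/643)^(1/-0.117)
2Nf = 8527.4946
Nf = 4264


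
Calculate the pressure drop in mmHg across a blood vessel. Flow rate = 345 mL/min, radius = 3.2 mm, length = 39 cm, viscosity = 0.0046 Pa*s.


dP = 8*mu*L*Q / (pi*r^4)
Q = 345 mL/min = 5.75e-06 m^3/s
dP = 250.513 Pa = 250.513 / 133.322 mmHg = 1.879 mmHg


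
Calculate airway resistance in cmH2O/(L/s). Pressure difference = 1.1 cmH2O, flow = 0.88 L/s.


R = dP / flow
R = 1.1 / 0.88
R = 1.25 cmH2O/(L/s)


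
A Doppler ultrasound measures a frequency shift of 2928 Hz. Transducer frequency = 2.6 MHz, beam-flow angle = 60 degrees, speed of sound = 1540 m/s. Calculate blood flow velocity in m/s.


v = fd * c / (2 * f0 * cos(theta))
v = 2928 * 1540 / (2 * 2.6000e+06 * cos(60))
v = 1.734 m/s


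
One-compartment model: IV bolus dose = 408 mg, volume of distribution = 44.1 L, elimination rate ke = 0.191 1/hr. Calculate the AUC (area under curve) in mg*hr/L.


C0 = Dose/Vd = 408/44.1 = 9.2517 mg/L
AUC = C0/ke = 9.2517/0.191
AUC = 48.44 mg*hr/L


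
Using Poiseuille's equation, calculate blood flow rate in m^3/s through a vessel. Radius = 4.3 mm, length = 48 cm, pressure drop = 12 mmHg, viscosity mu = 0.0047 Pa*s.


Q = pi*r^4*dP / (8*mu*L)
r = 0.0043 m, L = 0.48 m
dP = 12 mmHg = 1599.864 Pa
Q = 9.5209e-05 m^3/s


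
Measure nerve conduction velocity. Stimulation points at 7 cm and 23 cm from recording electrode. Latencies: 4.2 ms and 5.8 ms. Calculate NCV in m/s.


Distance = (23 - 7) / 100 = 0.16 m
dt = (5.8 - 4.2) / 1000 = 0.0016 s
NCV = dist / dt = 100 m/s


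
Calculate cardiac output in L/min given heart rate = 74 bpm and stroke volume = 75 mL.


CO = HR * SV
CO = 74 * 75 / 1000
CO = 5.55 L/min


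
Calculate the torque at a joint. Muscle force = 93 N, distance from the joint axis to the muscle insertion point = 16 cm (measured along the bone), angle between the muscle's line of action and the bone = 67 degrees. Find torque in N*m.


Torque = F * d * sin(theta)   (moment arm = d*sin(theta))
d = 16 cm = 0.16 m
Torque = 93 * 0.16 * sin(67)
Torque = 13.7 N*m


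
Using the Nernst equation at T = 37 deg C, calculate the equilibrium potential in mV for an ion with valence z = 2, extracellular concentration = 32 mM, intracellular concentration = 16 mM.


E = (RT/(zF)) * ln(C_out/C_in)
T = 37 + 273.15 = 310.15 K
E = (8.314 * 310.15 / (2 * 96485)) * ln(32/16)
E = 9.262 mV


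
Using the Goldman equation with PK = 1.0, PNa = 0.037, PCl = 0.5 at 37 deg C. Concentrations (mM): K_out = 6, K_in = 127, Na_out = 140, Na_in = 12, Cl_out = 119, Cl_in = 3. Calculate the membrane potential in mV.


Vm = (RT/F)*ln((PK*Ko + PNa*Nao + PCl*Cli)/(PK*Ki + PNa*Nai + PCl*Clo))
Numer = 12.68, Denom = 186.944
Vm = -71.91 mV


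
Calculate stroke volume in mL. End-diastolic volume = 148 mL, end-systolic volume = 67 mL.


SV = EDV - ESV
SV = 148 - 67
SV = 81 mL


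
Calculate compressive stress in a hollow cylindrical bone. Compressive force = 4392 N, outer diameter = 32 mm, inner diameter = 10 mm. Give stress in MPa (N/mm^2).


A = pi*(r_o^2 - r_i^2)
r_o = 16 mm, r_i = 5 mm
A = 725.708 mm^2
sigma = F/A = 4392 / 725.708
sigma = 6.052 MPa


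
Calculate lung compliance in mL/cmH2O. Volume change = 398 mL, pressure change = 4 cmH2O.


C = dV / dP
C = 398 / 4
C = 99.5 mL/cmH2O


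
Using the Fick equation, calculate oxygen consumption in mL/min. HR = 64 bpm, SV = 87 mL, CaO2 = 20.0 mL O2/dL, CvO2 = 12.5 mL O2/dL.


CO = HR*SV = 64*87/1000 = 5.568 L/min
a-v O2 diff = 20.0 - 12.5 = 7.5 mL/dL
VO2 = CO * (CaO2-CvO2) * 10 dL/L
VO2 = 5.568 * 7.5 * 10
VO2 = 417.6 mL/min


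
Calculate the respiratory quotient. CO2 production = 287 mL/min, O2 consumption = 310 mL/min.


RQ = VCO2 / VO2
RQ = 287 / 310
RQ = 0.9258


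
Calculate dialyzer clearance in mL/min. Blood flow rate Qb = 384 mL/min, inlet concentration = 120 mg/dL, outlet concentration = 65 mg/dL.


K = Qb * (Cb_in - Cb_out) / Cb_in
K = 384 * (120 - 65) / 120
K = 176 mL/min


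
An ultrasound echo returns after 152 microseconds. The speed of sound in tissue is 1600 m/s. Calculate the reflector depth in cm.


depth = c * t / 2
t = 152 us = 1.5200e-04 s
depth = 1600 * 1.5200e-04 / 2
depth = 0.1216 m = 12.16 cm


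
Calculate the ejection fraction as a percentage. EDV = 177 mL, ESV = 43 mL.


SV = EDV - ESV = 177 - 43 = 134 mL
EF = SV/EDV * 100 = 134/177 * 100
EF = 75.71%


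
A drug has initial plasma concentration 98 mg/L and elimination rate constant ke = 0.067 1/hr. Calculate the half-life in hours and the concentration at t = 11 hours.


t_half = ln(2) / ke = 0.693147 / 0.067 = 10.35 hr
C(t) = C0 * exp(-ke*t) = 98 * exp(-0.067*11)
C(11) = 46.9 mg/L


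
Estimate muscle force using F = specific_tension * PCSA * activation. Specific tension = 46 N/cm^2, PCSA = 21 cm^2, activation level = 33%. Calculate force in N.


F = sigma * PCSA * activation
F = 46 * 21 * 0.33
F = 318.8 N


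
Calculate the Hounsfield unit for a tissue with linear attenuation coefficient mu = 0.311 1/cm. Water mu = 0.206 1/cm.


HU = ((mu_tissue - mu_water) / mu_water) * 1000
HU = ((0.311 - 0.206) / 0.206) * 1000
HU = 509.7


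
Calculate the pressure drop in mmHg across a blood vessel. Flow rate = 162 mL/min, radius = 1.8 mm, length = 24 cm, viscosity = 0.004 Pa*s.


dP = 8*mu*L*Q / (pi*r^4)
Q = 162 mL/min = 2.7e-06 m^3/s
dP = 628.76 Pa = 628.76 / 133.322 mmHg = 4.716 mmHg


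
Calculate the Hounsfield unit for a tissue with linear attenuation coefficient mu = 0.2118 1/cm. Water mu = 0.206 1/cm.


HU = ((mu_tissue - mu_water) / mu_water) * 1000
HU = ((0.2118 - 0.206) / 0.206) * 1000
HU = 28.16


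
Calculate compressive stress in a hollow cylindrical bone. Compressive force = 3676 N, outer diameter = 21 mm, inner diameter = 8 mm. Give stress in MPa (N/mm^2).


A = pi*(r_o^2 - r_i^2)
r_o = 10.5 mm, r_i = 4 mm
A = 296.095 mm^2
sigma = F/A = 3676 / 296.095
sigma = 12.41 MPa


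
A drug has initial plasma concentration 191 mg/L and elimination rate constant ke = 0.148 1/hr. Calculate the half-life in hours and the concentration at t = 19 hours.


t_half = ln(2) / ke = 0.693147 / 0.148 = 4.683 hr
C(t) = C0 * exp(-ke*t) = 191 * exp(-0.148*19)
C(19) = 11.48 mg/L


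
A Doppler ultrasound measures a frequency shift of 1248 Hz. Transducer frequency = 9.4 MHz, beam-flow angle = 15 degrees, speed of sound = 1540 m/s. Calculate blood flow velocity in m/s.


v = fd * c / (2 * f0 * cos(theta))
v = 1248 * 1540 / (2 * 9.4000e+06 * cos(15))
v = 0.1058 m/s


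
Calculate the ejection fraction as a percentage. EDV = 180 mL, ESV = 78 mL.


SV = EDV - ESV = 180 - 78 = 102 mL
EF = SV/EDV * 100 = 102/180 * 100
EF = 56.67%


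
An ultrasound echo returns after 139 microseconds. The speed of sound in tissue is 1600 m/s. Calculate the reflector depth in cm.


depth = c * t / 2
t = 139 us = 1.3900e-04 s
depth = 1600 * 1.3900e-04 / 2
depth = 0.1112 m = 11.12 cm


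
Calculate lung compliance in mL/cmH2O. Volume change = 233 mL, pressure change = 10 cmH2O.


C = dV / dP
C = 233 / 10
C = 23.3 mL/cmH2O


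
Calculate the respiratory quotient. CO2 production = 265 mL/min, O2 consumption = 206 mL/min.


RQ = VCO2 / VO2
RQ = 265 / 206
RQ = 1.286


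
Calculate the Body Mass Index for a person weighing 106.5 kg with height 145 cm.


BMI = weight / height^2
height = 145 cm = 1.45 m
BMI = 106.5 / 1.45^2
BMI = 50.65 kg/m^2


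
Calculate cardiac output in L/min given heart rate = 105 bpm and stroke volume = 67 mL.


CO = HR * SV
CO = 105 * 67 / 1000
CO = 7.035 L/min


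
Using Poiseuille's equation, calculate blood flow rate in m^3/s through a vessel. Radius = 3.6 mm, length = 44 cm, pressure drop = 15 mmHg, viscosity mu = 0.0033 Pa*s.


Q = pi*r^4*dP / (8*mu*L)
r = 0.0036 m, L = 0.44 m
dP = 15 mmHg = 1999.83 Pa
Q = 9.0844e-05 m^3/s


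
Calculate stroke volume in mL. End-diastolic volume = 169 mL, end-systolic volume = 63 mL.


SV = EDV - ESV
SV = 169 - 63
SV = 106 mL


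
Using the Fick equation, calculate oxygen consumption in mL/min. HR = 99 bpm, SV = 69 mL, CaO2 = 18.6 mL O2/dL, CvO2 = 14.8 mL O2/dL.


CO = HR*SV = 99*69/1000 = 6.831 L/min
a-v O2 diff = 18.6 - 14.8 = 3.8 mL/dL
VO2 = CO * (CaO2-CvO2) * 10 dL/L
VO2 = 6.831 * 3.8 * 10
VO2 = 259.6 mL/min


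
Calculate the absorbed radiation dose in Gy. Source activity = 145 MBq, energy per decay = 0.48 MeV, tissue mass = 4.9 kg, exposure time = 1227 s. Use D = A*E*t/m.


A = 145 MBq = 1.4500e+08 Bq
E = 0.48 MeV = 7.6896e-14 J
D = A*E*t/m = 1.4500e+08*7.6896e-14*1227/4.9
D = 0.002792 Gy


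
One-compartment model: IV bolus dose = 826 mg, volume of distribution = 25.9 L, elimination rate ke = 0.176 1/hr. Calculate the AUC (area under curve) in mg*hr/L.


C0 = Dose/Vd = 826/25.9 = 31.8919 mg/L
AUC = C0/ke = 31.8919/0.176
AUC = 181.2 mg*hr/L


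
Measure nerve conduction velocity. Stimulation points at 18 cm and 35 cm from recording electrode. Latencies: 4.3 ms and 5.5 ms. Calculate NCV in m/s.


Distance = (35 - 18) / 100 = 0.17 m
dt = (5.5 - 4.3) / 1000 = 0.0012 s
NCV = dist / dt = 141.7 m/s


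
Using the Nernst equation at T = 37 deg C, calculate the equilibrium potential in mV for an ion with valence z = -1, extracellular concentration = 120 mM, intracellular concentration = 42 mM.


E = (RT/(zF)) * ln(C_out/C_in)
T = 37 + 273.15 = 310.15 K
E = (8.314 * 310.15 / (-1 * 96485)) * ln(120/42)
E = -28.06 mV


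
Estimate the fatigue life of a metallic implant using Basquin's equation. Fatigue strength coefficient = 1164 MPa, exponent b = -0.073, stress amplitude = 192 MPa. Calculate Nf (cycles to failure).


sigma_a = sigma_f' * (2Nf)^b
2Nf = (sigma_a/sigma_f')^(1/b)
2Nf = (192/1164)^(1/-0.073)
2Nf = 5.2632848e+10
Nf = 2.6316e+10


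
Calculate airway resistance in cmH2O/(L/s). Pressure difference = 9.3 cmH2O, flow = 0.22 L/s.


R = dP / flow
R = 9.3 / 0.22
R = 42.27 cmH2O/(L/s)


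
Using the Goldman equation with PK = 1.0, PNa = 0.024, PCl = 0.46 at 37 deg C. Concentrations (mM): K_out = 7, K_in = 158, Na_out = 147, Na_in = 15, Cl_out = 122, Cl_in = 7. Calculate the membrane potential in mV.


Vm = (RT/F)*ln((PK*Ko + PNa*Nao + PCl*Cli)/(PK*Ki + PNa*Nai + PCl*Clo))
Numer = 13.748, Denom = 214.48
Vm = -73.42 mV


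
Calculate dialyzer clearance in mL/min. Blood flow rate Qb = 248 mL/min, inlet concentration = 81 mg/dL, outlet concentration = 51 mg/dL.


K = Qb * (Cb_in - Cb_out) / Cb_in
K = 248 * (81 - 51) / 81
K = 91.85 mL/min


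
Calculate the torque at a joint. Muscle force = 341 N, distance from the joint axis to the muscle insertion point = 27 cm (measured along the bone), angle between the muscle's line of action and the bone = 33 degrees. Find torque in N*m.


Torque = F * d * sin(theta)   (moment arm = d*sin(theta))
d = 27 cm = 0.27 m
Torque = 341 * 0.27 * sin(33)
Torque = 50.14 N*m


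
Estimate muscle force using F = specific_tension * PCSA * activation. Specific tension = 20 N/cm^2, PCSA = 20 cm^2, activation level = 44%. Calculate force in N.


F = sigma * PCSA * activation
F = 20 * 20 * 0.44
F = 176 N


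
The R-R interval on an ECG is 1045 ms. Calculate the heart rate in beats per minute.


HR = 60 / RR_interval(s)
RR = 1045 ms = 1.045 s
HR = 60 / 1.045 = 57.42 bpm


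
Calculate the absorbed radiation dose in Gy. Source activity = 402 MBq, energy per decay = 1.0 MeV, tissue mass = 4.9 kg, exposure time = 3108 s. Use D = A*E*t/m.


A = 402 MBq = 4.0200e+08 Bq
E = 1.0 MeV = 1.602e-13 J
D = A*E*t/m = 4.0200e+08*1.602e-13*3108/4.9
D = 0.04085 Gy


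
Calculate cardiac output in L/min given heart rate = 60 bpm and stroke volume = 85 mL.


CO = HR * SV
CO = 60 * 85 / 1000
CO = 5.1 L/min


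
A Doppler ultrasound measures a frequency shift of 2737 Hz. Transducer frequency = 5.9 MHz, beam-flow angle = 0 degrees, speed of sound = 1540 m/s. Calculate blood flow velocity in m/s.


v = fd * c / (2 * f0 * cos(theta))
v = 2737 * 1540 / (2 * 5.9000e+06 * cos(0))
v = 0.3572 m/s


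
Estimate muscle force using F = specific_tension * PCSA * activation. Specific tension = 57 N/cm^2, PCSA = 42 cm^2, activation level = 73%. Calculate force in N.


F = sigma * PCSA * activation
F = 57 * 42 * 0.73
F = 1748 N


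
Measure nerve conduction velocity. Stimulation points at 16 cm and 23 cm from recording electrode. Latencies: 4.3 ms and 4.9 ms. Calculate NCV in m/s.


Distance = (23 - 16) / 100 = 0.07 m
dt = (4.9 - 4.3) / 1000 = 6.0000e-04 s
NCV = dist / dt = 116.7 m/s


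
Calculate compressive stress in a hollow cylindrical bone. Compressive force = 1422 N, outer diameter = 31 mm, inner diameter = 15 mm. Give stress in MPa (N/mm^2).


A = pi*(r_o^2 - r_i^2)
r_o = 15.5 mm, r_i = 7.5 mm
A = 578.053 mm^2
sigma = F/A = 1422 / 578.053
sigma = 2.46 MPa


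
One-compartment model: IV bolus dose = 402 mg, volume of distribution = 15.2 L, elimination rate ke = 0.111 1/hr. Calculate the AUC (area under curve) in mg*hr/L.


C0 = Dose/Vd = 402/15.2 = 26.4474 mg/L
AUC = C0/ke = 26.4474/0.111
AUC = 238.3 mg*hr/L


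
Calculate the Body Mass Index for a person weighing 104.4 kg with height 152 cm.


BMI = weight / height^2
height = 152 cm = 1.52 m
BMI = 104.4 / 1.52^2
BMI = 45.19 kg/m^2


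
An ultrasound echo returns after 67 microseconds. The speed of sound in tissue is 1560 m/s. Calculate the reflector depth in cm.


depth = c * t / 2
t = 67 us = 6.7000e-05 s
depth = 1560 * 6.7000e-05 / 2
depth = 0.05226 m = 5.226 cm


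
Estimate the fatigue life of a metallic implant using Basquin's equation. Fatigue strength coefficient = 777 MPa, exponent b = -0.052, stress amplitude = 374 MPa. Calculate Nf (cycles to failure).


sigma_a = sigma_f' * (2Nf)^b
2Nf = (sigma_a/sigma_f')^(1/b)
2Nf = (374/777)^(1/-0.052)
2Nf = 1278555.4
Nf = 6.393e+05


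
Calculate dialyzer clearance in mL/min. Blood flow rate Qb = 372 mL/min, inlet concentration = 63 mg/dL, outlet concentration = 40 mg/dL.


K = Qb * (Cb_in - Cb_out) / Cb_in
K = 372 * (63 - 40) / 63
K = 135.8 mL/min


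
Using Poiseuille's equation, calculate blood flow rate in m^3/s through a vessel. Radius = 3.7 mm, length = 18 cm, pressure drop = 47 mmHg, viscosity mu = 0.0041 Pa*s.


Q = pi*r^4*dP / (8*mu*L)
r = 0.0037 m, L = 0.18 m
dP = 47 mmHg = 6266.134 Pa
Q = 6.2490e-04 m^3/s


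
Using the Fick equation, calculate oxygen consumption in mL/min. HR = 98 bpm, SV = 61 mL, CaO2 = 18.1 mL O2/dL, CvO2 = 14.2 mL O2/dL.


CO = HR*SV = 98*61/1000 = 5.978 L/min
a-v O2 diff = 18.1 - 14.2 = 3.9 mL/dL
VO2 = CO * (CaO2-CvO2) * 10 dL/L
VO2 = 5.978 * 3.9 * 10
VO2 = 233.1 mL/min


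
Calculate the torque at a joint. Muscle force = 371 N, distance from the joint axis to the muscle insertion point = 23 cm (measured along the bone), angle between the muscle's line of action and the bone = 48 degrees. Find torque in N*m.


Torque = F * d * sin(theta)   (moment arm = d*sin(theta))
d = 23 cm = 0.23 m
Torque = 371 * 0.23 * sin(48)
Torque = 63.41 N*m


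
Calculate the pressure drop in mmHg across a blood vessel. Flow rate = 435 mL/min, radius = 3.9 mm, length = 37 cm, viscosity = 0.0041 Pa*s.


dP = 8*mu*L*Q / (pi*r^4)
Q = 435 mL/min = 7.25e-06 m^3/s
dP = 121.061 Pa = 121.061 / 133.322 mmHg = 0.908 mmHg


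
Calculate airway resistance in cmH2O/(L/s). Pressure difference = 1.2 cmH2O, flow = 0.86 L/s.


R = dP / flow
R = 1.2 / 0.86
R = 1.395 cmH2O/(L/s)


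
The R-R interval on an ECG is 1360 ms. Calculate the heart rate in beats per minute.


HR = 60 / RR_interval(s)
RR = 1360 ms = 1.36 s
HR = 60 / 1.36 = 44.12 bpm


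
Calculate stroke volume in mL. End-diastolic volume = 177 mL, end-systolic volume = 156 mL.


SV = EDV - ESV
SV = 177 - 156
SV = 21 mL


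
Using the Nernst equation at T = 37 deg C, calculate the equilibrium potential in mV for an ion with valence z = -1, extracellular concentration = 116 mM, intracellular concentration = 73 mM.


E = (RT/(zF)) * ln(C_out/C_in)
T = 37 + 273.15 = 310.15 K
E = (8.314 * 310.15 / (-1 * 96485)) * ln(116/73)
E = -12.38 mV


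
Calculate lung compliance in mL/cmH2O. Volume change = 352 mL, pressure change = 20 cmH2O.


C = dV / dP
C = 352 / 20
C = 17.6 mL/cmH2O


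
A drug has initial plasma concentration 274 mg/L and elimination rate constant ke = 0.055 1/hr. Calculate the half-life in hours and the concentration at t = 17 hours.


t_half = ln(2) / ke = 0.693147 / 0.055 = 12.6 hr
C(t) = C0 * exp(-ke*t) = 274 * exp(-0.055*17)
C(17) = 107.6 mg/L


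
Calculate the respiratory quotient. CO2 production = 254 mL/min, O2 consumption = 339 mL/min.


RQ = VCO2 / VO2
RQ = 254 / 339
RQ = 0.7493


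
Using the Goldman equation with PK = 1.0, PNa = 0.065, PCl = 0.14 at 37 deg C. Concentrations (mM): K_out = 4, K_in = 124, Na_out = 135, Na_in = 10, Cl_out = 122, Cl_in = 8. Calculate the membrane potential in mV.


Vm = (RT/F)*ln((PK*Ko + PNa*Nao + PCl*Cli)/(PK*Ki + PNa*Nai + PCl*Clo))
Numer = 13.895, Denom = 141.73
Vm = -62.07 mV


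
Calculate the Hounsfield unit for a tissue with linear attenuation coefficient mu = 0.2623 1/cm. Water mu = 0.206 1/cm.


HU = ((mu_tissue - mu_water) / mu_water) * 1000
HU = ((0.2623 - 0.206) / 0.206) * 1000
HU = 273.3


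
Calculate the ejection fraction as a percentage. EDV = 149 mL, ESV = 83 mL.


SV = EDV - ESV = 149 - 83 = 66 mL
EF = SV/EDV * 100 = 66/149 * 100
EF = 44.3%


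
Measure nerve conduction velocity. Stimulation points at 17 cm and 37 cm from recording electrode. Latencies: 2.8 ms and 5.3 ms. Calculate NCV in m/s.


Distance = (37 - 17) / 100 = 0.2 m
dt = (5.3 - 2.8) / 1000 = 0.0025 s
NCV = dist / dt = 80 m/s


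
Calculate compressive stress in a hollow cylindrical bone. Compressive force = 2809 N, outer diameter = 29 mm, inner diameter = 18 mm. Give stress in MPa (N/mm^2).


A = pi*(r_o^2 - r_i^2)
r_o = 14.5 mm, r_i = 9 mm
A = 406.051 mm^2
sigma = F/A = 2809 / 406.051
sigma = 6.918 MPa


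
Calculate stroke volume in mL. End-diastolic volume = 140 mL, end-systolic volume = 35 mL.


SV = EDV - ESV
SV = 140 - 35
SV = 105 mL


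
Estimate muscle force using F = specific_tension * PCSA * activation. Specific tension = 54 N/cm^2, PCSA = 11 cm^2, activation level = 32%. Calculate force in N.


F = sigma * PCSA * activation
F = 54 * 11 * 0.32
F = 190.1 N


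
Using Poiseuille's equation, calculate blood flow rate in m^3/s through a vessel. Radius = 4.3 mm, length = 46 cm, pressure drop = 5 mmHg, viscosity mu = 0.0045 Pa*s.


Q = pi*r^4*dP / (8*mu*L)
r = 0.0043 m, L = 0.46 m
dP = 5 mmHg = 666.61 Pa
Q = 4.3235e-05 m^3/s


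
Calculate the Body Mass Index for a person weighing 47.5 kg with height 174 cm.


BMI = weight / height^2
height = 174 cm = 1.74 m
BMI = 47.5 / 1.74^2
BMI = 15.69 kg/m^2


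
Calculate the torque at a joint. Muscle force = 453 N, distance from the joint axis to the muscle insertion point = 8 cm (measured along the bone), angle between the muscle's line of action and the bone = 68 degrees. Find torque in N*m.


Torque = F * d * sin(theta)   (moment arm = d*sin(theta))
d = 8 cm = 0.08 m
Torque = 453 * 0.08 * sin(68)
Torque = 33.6 N*m


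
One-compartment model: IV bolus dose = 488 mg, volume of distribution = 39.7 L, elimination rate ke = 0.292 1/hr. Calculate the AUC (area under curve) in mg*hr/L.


C0 = Dose/Vd = 488/39.7 = 12.2922 mg/L
AUC = C0/ke = 12.2922/0.292
AUC = 42.1 mg*hr/L


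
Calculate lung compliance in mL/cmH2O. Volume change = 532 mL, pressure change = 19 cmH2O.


C = dV / dP
C = 532 / 19
C = 28 mL/cmH2O


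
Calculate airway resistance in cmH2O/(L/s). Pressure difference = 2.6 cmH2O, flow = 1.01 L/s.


R = dP / flow
R = 2.6 / 1.01
R = 2.574 cmH2O/(L/s)


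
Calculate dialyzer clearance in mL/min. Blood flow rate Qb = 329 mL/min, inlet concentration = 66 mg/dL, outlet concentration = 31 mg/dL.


K = Qb * (Cb_in - Cb_out) / Cb_in
K = 329 * (66 - 31) / 66
K = 174.5 mL/min


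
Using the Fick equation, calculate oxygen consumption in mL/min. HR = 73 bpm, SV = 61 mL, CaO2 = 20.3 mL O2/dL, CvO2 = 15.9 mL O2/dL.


CO = HR*SV = 73*61/1000 = 4.453 L/min
a-v O2 diff = 20.3 - 15.9 = 4.4 mL/dL
VO2 = CO * (CaO2-CvO2) * 10 dL/L
VO2 = 4.453 * 4.4 * 10
VO2 = 195.9 mL/min


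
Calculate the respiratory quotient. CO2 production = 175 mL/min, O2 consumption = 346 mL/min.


RQ = VCO2 / VO2
RQ = 175 / 346
RQ = 0.5058


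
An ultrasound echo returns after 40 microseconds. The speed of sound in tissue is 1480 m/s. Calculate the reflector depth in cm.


depth = c * t / 2
t = 40 us = 4.0000e-05 s
depth = 1480 * 4.0000e-05 / 2
depth = 0.0296 m = 2.96 cm


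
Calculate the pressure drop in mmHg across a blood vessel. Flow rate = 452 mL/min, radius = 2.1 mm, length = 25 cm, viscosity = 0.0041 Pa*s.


dP = 8*mu*L*Q / (pi*r^4)
Q = 452 mL/min = 7.53333e-06 m^3/s
dP = 1011.05 Pa = 1011.05 / 133.322 mmHg = 7.584 mmHg


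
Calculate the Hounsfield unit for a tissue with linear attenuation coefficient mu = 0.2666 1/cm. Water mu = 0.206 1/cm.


HU = ((mu_tissue - mu_water) / mu_water) * 1000
HU = ((0.2666 - 0.206) / 0.206) * 1000
HU = 294.2


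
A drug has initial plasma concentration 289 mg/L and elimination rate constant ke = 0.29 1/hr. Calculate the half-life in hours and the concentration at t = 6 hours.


t_half = ln(2) / ke = 0.693147 / 0.29 = 2.39 hr
C(t) = C0 * exp(-ke*t) = 289 * exp(-0.29*6)
C(6) = 50.73 mg/L


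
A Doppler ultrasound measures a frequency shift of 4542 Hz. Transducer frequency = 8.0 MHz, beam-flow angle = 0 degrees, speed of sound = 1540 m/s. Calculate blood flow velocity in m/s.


v = fd * c / (2 * f0 * cos(theta))
v = 4542 * 1540 / (2 * 8.0000e+06 * cos(0))
v = 0.4372 m/s


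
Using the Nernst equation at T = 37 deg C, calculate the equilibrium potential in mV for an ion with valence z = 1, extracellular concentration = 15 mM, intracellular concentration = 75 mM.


E = (RT/(zF)) * ln(C_out/C_in)
T = 37 + 273.15 = 310.15 K
E = (8.314 * 310.15 / (1 * 96485)) * ln(15/75)
E = -43.01 mV


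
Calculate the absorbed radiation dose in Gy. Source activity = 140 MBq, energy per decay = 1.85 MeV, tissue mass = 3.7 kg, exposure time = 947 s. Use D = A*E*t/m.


A = 140 MBq = 1.4000e+08 Bq
E = 1.85 MeV = 2.9637e-13 J
D = A*E*t/m = 1.4000e+08*2.9637e-13*947/3.7
D = 0.01062 Gy


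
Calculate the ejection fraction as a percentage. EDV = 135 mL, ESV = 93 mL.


SV = EDV - ESV = 135 - 93 = 42 mL
EF = SV/EDV * 100 = 42/135 * 100
EF = 31.11%


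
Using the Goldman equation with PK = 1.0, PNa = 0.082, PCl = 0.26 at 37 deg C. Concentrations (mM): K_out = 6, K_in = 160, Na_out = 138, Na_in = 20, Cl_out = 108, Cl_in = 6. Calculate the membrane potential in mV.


Vm = (RT/F)*ln((PK*Ko + PNa*Nao + PCl*Cli)/(PK*Ki + PNa*Nai + PCl*Clo))
Numer = 18.876, Denom = 189.72
Vm = -61.67 mV


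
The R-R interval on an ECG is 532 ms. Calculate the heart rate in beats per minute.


HR = 60 / RR_interval(s)
RR = 532 ms = 0.532 s
HR = 60 / 0.532 = 112.8 bpm


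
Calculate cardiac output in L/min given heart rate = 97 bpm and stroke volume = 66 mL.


CO = HR * SV
CO = 97 * 66 / 1000
CO = 6.402 L/min


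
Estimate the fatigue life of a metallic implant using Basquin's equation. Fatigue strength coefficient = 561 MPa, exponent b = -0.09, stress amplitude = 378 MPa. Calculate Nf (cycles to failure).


sigma_a = sigma_f' * (2Nf)^b
2Nf = (sigma_a/sigma_f')^(1/b)
2Nf = (378/561)^(1/-0.09)
2Nf = 80.395921
Nf = 40.2


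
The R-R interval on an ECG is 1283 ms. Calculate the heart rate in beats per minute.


HR = 60 / RR_interval(s)
RR = 1283 ms = 1.283 s
HR = 60 / 1.283 = 46.77 bpm


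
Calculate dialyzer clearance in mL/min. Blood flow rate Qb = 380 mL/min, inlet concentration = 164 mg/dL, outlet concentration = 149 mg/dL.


K = Qb * (Cb_in - Cb_out) / Cb_in
K = 380 * (164 - 149) / 164
K = 34.76 mL/min


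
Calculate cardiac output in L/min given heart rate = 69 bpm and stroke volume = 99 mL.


CO = HR * SV
CO = 69 * 99 / 1000
CO = 6.831 L/min


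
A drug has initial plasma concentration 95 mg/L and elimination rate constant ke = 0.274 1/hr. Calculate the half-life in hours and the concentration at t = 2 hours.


t_half = ln(2) / ke = 0.693147 / 0.274 = 2.53 hr
C(t) = C0 * exp(-ke*t) = 95 * exp(-0.274*2)
C(2) = 54.92 mg/L


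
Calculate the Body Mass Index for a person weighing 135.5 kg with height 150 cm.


BMI = weight / height^2
height = 150 cm = 1.5 m
BMI = 135.5 / 1.5^2
BMI = 60.22 kg/m^2


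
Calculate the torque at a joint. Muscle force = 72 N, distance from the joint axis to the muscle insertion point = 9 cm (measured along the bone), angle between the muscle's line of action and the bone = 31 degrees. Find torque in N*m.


Torque = F * d * sin(theta)   (moment arm = d*sin(theta))
d = 9 cm = 0.09 m
Torque = 72 * 0.09 * sin(31)
Torque = 3.337 N*m


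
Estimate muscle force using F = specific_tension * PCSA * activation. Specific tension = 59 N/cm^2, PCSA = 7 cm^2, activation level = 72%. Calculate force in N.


F = sigma * PCSA * activation
F = 59 * 7 * 0.72
F = 297.4 N


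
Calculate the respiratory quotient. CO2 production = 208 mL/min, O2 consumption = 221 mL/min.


RQ = VCO2 / VO2
RQ = 208 / 221
RQ = 0.9412


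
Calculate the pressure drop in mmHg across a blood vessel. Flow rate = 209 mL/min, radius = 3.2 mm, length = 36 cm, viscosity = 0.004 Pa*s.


dP = 8*mu*L*Q / (pi*r^4)
Q = 209 mL/min = 3.48333e-06 m^3/s
dP = 121.814 Pa = 121.814 / 133.322 mmHg = 0.9137 mmHg


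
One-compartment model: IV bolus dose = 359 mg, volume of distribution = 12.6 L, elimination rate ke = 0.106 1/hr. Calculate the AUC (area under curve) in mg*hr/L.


C0 = Dose/Vd = 359/12.6 = 28.4921 mg/L
AUC = C0/ke = 28.4921/0.106
AUC = 268.8 mg*hr/L


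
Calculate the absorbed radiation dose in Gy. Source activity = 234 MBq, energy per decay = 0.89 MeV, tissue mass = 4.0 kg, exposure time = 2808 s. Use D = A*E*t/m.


A = 234 MBq = 2.3400e+08 Bq
E = 0.89 MeV = 1.42578e-13 J
D = A*E*t/m = 2.3400e+08*1.42578e-13*2808/4.0
D = 0.02342 Gy


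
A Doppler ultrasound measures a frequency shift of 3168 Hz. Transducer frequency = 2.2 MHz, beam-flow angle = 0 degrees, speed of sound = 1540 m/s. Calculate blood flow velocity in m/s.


v = fd * c / (2 * f0 * cos(theta))
v = 3168 * 1540 / (2 * 2.2000e+06 * cos(0))
v = 1.109 m/s


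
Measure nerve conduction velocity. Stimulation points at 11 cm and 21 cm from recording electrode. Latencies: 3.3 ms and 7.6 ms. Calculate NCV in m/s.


Distance = (21 - 11) / 100 = 0.1 m
dt = (7.6 - 3.3) / 1000 = 0.0043 s
NCV = dist / dt = 23.26 m/s


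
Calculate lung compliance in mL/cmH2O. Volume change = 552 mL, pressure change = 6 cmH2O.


C = dV / dP
C = 552 / 6
C = 92 mL/cmH2O


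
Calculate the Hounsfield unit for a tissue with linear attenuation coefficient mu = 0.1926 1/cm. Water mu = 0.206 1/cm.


HU = ((mu_tissue - mu_water) / mu_water) * 1000
HU = ((0.1926 - 0.206) / 0.206) * 1000
HU = -65.05


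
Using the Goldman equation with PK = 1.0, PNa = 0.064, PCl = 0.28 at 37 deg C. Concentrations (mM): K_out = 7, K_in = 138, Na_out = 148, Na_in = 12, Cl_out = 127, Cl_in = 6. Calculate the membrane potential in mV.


Vm = (RT/F)*ln((PK*Ko + PNa*Nao + PCl*Cli)/(PK*Ki + PNa*Nai + PCl*Clo))
Numer = 18.152, Denom = 174.328
Vm = -60.46 mV


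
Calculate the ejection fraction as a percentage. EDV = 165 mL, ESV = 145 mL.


SV = EDV - ESV = 165 - 145 = 20 mL
EF = SV/EDV * 100 = 20/165 * 100
EF = 12.12%


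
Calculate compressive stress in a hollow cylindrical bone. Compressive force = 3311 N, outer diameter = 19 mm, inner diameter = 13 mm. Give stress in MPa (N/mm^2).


A = pi*(r_o^2 - r_i^2)
r_o = 9.5 mm, r_i = 6.5 mm
A = 150.796 mm^2
sigma = F/A = 3311 / 150.796
sigma = 21.96 MPa


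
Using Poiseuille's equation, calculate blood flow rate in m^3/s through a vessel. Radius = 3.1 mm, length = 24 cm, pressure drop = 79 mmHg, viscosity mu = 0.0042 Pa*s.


Q = pi*r^4*dP / (8*mu*L)
r = 0.0031 m, L = 0.24 m
dP = 79 mmHg = 10532.438 Pa
Q = 3.7894e-04 m^3/s


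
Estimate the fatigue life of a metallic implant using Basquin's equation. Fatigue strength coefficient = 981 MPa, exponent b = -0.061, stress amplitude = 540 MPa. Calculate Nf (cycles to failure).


sigma_a = sigma_f' * (2Nf)^b
2Nf = (sigma_a/sigma_f')^(1/b)
2Nf = (540/981)^(1/-0.061)
2Nf = 17799.75
Nf = 8900


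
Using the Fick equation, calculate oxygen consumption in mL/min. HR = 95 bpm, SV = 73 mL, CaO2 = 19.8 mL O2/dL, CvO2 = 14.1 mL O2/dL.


CO = HR*SV = 95*73/1000 = 6.935 L/min
a-v O2 diff = 19.8 - 14.1 = 5.7 mL/dL
VO2 = CO * (CaO2-CvO2) * 10 dL/L
VO2 = 6.935 * 5.7 * 10
VO2 = 395.3 mL/min


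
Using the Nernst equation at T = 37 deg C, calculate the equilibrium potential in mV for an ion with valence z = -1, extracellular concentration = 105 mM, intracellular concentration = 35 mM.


E = (RT/(zF)) * ln(C_out/C_in)
T = 37 + 273.15 = 310.15 K
E = (8.314 * 310.15 / (-1 * 96485)) * ln(105/35)
E = -29.36 mV


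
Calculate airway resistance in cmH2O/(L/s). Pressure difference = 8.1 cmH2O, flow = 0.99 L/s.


R = dP / flow
R = 8.1 / 0.99
R = 8.182 cmH2O/(L/s)


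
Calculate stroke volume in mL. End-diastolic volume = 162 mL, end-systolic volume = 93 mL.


SV = EDV - ESV
SV = 162 - 93
SV = 69 mL


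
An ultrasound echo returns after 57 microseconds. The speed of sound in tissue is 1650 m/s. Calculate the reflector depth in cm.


depth = c * t / 2
t = 57 us = 5.7000e-05 s
depth = 1650 * 5.7000e-05 / 2
depth = 0.047025 m = 4.7025 cm


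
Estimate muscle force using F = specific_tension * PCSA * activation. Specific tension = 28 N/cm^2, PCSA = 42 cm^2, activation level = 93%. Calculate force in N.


F = sigma * PCSA * activation
F = 28 * 42 * 0.93
F = 1094 N


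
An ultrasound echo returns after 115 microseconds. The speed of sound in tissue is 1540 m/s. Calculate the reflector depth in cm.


depth = c * t / 2
t = 115 us = 1.1500e-04 s
depth = 1540 * 1.1500e-04 / 2
depth = 0.08855 m = 8.855 cm
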